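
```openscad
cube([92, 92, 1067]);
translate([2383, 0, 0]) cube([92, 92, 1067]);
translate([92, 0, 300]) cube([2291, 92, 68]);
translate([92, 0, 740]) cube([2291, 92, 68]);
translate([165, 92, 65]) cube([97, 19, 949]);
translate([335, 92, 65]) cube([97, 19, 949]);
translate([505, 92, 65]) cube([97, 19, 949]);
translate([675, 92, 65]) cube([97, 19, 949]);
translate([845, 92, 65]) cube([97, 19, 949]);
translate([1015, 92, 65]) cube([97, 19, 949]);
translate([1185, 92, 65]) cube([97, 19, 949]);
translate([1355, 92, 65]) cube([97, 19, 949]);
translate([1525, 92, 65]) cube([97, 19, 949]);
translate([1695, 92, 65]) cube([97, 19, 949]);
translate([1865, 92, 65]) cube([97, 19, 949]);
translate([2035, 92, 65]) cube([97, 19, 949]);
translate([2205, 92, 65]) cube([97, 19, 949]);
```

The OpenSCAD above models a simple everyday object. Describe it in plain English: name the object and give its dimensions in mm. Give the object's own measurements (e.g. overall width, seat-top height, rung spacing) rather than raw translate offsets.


A fence section. Two 92×92 mm posts, 1067 mm tall, stand on the floor with a clear span of 2291 mm between their inner faces. Two horizontal rails of 92×68 mm section span the gap between the posts with their undersides at z = 300 mm and z = 740 mm, flush with the posts' −y face. 13 pickets, each 97 mm wide, 19 mm thick and 949 mm tall, are fixed to the +y face of the rails with their bottoms at z = 65 mm, spaced across the span with a 73 mm gap after the −x post and between neighbouring pickets, with 81 mm left before the +x post.


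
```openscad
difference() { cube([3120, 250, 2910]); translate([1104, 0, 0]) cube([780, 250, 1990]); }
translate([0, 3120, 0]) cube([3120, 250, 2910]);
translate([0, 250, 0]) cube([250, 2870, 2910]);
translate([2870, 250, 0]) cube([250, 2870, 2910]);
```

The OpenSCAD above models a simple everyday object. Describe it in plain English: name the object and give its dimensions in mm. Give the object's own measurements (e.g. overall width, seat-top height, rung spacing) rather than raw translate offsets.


A single room: four walls, each 2910 mm tall and 250 mm thick, enclosing an outside footprint 3120×3370 mm (x × y), no floor or roof. The front and back walls (−y and +y sides) run the full x-width; the side walls fit between their inner faces. A door opening 780 mm wide and 1990 mm tall is cut through the front wall from the floor up, its −x edge 1104 mm from the wall's −x end.


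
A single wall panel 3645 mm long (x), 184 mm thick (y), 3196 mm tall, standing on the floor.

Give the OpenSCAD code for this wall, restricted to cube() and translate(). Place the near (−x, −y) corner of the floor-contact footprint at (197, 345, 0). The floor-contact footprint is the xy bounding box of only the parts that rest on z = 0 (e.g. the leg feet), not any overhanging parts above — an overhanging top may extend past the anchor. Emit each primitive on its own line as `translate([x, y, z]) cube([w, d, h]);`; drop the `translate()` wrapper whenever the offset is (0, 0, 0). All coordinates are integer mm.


translate([197, 345, 0]) cube([3645, 184, 3196]);


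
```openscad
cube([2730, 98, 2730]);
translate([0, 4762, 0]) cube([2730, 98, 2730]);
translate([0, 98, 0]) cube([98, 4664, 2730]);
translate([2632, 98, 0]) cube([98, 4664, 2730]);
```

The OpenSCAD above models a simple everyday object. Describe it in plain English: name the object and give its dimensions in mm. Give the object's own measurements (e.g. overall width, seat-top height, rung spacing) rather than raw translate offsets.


The wall frame of a small rectangular building: four walls, each 2730 mm tall and 98 mm thick, enclosing a footprint 2730 mm (x) by 4860 mm (y) outside-to-outside, with no floor or roof. The front and back walls (the −y and +y sides) span the full width; the two side walls fit between them.


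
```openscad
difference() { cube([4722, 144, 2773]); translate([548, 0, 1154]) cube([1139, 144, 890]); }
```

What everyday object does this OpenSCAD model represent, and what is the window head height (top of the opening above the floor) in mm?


A wall with a window opening. The window head height is 2044 mm.

A wall with a rectangular opening subtracted — a window. Sill at z = 1154, opening 890 mm tall, so the head is at 1154 + 890 = 2044 mm.


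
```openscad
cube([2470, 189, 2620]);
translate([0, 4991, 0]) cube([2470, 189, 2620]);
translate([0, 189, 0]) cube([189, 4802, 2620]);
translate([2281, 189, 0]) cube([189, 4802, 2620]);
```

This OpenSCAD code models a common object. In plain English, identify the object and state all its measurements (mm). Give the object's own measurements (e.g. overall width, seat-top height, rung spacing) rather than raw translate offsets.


The wall frame of a small rectangular building: four walls, each 2620 mm tall and 189 mm thick, enclosing a footprint 2470 mm (x) by 5180 mm (y) outside-to-outside, with no floor or roof. The front and back walls (the −y and +y sides) span the full width; the two side walls fit between them.


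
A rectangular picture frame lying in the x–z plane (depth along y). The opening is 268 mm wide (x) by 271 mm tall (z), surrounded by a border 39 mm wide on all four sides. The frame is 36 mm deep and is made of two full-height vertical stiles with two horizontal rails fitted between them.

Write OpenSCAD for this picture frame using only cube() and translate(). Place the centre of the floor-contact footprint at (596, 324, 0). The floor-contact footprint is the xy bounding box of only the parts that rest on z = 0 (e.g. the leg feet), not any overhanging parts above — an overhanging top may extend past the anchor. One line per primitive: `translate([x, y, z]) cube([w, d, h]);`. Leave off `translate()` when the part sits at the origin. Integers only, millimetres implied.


translate([423, 306, 0]) cube([39, 36, 349]);
translate([730, 306, 0]) cube([39, 36, 349]);
translate([462, 306, 0]) cube([268, 36, 39]);
translate([462, 306, 310]) cube([268, 36, 39]);


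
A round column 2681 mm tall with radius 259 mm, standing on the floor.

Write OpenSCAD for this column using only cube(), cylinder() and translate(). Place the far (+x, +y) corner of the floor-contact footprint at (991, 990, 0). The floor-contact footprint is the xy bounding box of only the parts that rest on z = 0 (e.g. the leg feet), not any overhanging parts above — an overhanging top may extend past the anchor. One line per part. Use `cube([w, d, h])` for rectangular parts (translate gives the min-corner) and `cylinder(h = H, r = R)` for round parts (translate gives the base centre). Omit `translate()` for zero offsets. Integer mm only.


translate([732, 731, 0]) cylinder(h = 2681, r = 259);


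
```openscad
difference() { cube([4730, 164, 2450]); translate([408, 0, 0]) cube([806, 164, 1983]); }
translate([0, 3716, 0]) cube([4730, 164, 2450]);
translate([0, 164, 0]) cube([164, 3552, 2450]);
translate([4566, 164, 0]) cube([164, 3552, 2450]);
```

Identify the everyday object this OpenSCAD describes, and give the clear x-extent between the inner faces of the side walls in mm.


A single room. The interior width is 4402 mm.

Four walls enclosing a rectangle with a door in the front wall — a room. Outside width 4730 minus two 164 mm walls gives 4402 mm.


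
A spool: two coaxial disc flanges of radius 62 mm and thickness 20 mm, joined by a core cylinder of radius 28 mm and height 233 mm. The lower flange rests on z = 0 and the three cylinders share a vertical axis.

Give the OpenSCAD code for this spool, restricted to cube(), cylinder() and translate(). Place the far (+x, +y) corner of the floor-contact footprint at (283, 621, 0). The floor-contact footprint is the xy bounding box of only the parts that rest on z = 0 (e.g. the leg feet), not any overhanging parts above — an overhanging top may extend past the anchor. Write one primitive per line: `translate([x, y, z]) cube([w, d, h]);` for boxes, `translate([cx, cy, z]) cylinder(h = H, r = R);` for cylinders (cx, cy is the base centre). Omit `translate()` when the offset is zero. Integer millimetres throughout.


translate([221, 559, 0]) cylinder(h = 20, r = 62);
translate([221, 559, 20]) cylinder(h = 233, r = 28);
translate([221, 559, 253]) cylinder(h = 20, r = 62);


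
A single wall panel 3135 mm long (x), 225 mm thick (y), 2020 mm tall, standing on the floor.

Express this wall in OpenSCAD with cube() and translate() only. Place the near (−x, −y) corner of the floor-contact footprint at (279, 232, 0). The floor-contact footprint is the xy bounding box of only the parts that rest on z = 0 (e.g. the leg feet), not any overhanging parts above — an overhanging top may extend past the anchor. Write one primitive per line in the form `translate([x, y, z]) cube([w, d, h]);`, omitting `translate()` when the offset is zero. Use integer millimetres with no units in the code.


translate([279, 232, 0]) cube([3135, 225, 2020]);


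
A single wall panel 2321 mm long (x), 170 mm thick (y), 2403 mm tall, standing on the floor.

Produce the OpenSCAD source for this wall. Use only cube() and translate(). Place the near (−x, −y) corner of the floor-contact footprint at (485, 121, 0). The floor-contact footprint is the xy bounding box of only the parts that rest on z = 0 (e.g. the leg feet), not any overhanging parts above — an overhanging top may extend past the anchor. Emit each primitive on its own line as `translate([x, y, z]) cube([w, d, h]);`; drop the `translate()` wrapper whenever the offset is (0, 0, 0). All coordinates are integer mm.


translate([485, 121, 0]) cube([2321, 170, 2403]);


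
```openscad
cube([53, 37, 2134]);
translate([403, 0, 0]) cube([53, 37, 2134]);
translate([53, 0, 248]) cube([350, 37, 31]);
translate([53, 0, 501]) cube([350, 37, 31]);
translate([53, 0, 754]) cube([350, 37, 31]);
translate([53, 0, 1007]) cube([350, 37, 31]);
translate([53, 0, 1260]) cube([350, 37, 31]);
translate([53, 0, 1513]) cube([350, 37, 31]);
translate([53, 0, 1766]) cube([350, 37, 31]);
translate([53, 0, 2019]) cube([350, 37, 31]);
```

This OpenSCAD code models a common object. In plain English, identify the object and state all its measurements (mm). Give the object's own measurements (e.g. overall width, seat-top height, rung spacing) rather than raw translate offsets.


A straight ladder. Two 53×37 mm vertical rails, 2134 mm tall, stand 456 mm apart (outside-to-outside) with their front faces coplanar on the −y side. 8 rungs, each 37 mm deep and 31 mm tall, span between the inner faces of the rails, front faces flush with the rails. The lowest rung's underside is at z = 248 mm and rungs are spaced 253 mm apart (underside to underside).


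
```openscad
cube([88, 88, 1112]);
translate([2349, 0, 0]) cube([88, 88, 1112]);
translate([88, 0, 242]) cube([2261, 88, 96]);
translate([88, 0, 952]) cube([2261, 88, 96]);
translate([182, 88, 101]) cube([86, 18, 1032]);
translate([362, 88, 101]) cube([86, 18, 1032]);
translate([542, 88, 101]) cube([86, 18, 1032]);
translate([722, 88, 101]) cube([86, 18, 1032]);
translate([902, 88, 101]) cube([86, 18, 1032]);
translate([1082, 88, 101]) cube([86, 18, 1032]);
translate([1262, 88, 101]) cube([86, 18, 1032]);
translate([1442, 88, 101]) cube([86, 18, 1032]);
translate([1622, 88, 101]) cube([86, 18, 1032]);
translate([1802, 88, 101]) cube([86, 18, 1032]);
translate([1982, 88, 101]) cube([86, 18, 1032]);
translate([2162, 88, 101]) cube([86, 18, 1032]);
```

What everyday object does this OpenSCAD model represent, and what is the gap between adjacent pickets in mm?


A fence section. The picket gap is 94 mm.

Two posts, two rails, 12 pickets — a fence section. Span 2261 mm holds 12 pickets of 86 mm with 13 equal gaps: ⌊(2261 − 12·86) / 13⌋ = 94 mm.


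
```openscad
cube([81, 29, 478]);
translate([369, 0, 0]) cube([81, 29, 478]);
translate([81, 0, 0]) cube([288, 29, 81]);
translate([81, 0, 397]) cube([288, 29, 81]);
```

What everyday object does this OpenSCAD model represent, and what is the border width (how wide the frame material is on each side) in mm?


A picture frame. The border width is 81 mm.

Four thin pieces enclosing a rectangular opening — a picture frame. The two full-height stiles are 478 mm tall; the top rail sits at z = 397 and is 81 mm tall, so the border above the opening is 478 − 397 = 81 mm, matching the stile x-width.


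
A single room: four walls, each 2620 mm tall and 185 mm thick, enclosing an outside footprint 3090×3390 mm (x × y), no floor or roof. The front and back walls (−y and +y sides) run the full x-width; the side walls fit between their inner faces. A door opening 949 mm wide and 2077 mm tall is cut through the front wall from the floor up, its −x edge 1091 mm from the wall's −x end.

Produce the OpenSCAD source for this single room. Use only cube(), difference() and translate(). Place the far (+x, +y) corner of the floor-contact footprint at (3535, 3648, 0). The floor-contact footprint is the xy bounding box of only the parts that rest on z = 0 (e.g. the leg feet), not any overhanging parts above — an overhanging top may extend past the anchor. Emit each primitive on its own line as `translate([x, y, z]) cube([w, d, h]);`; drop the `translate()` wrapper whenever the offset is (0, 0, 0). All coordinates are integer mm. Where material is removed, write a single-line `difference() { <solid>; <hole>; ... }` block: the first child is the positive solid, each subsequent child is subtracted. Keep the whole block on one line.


difference() { translate([445, 258, 0]) cube([3090, 185, 2620]); translate([1536, 258, 0]) cube([949, 185, 2077]); }
translate([445, 3463, 0]) cube([3090, 185, 2620]);
translate([445, 443, 0]) cube([185, 3020, 2620]);
translate([3350, 443, 0]) cube([185, 3020, 2620]);


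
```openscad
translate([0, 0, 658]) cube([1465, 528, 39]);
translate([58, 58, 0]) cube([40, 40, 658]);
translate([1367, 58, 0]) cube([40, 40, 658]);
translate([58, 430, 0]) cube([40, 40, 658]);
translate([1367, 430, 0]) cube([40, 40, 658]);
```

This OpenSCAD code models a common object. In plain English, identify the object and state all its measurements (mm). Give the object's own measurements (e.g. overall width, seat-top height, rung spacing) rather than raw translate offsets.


A table: top 1465 mm (x) × 528 mm (y), 39 mm thick, upper face at z = 697 mm, on four 40×40 mm square legs, each inset 58 mm from the nearest pair of top edges from z = 0 to the bottom of the top.


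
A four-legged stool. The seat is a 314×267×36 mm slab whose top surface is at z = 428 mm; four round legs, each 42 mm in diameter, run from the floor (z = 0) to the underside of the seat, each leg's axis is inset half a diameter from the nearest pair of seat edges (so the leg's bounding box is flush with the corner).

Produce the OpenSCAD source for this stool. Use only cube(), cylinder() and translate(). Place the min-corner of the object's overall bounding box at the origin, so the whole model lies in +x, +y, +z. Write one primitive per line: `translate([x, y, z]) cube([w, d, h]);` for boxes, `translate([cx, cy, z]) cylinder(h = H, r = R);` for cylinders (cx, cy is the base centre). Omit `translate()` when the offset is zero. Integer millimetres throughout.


translate([0, 0, 392]) cube([314, 267, 36]);
translate([21, 21, 0]) cylinder(h = 392, r = 21);
translate([293, 21, 0]) cylinder(h = 392, r = 21);
translate([21, 246, 0]) cylinder(h = 392, r = 21);
translate([293, 246, 0]) cylinder(h = 392, r = 21);


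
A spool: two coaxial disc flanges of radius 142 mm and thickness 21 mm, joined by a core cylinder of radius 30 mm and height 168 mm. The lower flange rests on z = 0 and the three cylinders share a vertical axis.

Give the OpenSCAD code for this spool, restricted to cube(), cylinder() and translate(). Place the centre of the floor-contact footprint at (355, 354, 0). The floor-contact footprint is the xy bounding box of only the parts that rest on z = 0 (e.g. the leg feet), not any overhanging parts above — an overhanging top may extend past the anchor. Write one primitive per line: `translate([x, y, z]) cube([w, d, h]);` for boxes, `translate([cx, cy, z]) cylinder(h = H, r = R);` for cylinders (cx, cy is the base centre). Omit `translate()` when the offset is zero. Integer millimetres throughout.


translate([355, 354, 0]) cylinder(h = 21, r = 142);
translate([355, 354, 21]) cylinder(h = 168, r = 30);
translate([355, 354, 189]) cylinder(h = 21, r = 142);


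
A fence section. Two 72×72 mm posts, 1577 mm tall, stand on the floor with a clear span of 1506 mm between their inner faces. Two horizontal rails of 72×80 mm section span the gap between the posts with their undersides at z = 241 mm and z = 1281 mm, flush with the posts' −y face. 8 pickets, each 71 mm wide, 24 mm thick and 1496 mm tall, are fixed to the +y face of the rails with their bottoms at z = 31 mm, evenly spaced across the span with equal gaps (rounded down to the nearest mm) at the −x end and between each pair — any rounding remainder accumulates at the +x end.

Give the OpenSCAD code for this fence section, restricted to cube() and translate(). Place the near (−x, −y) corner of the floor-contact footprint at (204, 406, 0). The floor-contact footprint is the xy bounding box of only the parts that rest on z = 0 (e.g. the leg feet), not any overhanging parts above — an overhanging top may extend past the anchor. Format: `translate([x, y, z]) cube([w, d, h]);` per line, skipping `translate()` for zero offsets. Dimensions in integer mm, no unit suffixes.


translate([204, 406, 0]) cube([72, 72, 1577]);
translate([1782, 406, 0]) cube([72, 72, 1577]);
translate([276, 406, 241]) cube([1506, 72, 80]);
translate([276, 406, 1281]) cube([1506, 72, 80]);
translate([380, 478, 31]) cube([71, 24, 1496]);
translate([555, 478, 31]) cube([71, 24, 1496]);
translate([730, 478, 31]) cube([71, 24, 1496]);
translate([905, 478, 31]) cube([71, 24, 1496]);
translate([1080, 478, 31]) cube([71, 24, 1496]);
translate([1255, 478, 31]) cube([71, 24, 1496]);
translate([1430, 478, 31]) cube([71, 24, 1496]);
translate([1605, 478, 31]) cube([71, 24, 1496]);


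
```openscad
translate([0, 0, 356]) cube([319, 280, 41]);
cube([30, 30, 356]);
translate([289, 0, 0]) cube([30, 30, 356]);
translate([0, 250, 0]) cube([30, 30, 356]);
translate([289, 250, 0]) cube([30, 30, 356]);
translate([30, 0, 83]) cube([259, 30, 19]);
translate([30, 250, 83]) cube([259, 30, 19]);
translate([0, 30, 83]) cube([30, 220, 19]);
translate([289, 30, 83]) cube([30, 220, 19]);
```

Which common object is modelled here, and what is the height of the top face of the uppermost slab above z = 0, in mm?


A stool. The seat height is 397 mm.

A 319×280×41 slab at z = 356 on four corner posts — a stool. The seat top is 356 + 41 = 397 mm.


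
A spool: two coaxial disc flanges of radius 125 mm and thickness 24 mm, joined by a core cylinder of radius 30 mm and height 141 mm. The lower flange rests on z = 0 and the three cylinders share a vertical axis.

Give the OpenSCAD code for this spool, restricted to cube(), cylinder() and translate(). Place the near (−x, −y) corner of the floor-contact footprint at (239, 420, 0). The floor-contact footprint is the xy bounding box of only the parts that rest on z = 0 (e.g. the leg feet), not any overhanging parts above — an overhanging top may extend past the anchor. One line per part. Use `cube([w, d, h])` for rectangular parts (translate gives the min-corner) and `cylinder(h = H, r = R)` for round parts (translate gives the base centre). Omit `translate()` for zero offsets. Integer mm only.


translate([364, 545, 0]) cylinder(h = 24, r = 125);
translate([364, 545, 24]) cylinder(h = 141, r = 30);
translate([364, 545, 165]) cylinder(h = 24, r = 125);


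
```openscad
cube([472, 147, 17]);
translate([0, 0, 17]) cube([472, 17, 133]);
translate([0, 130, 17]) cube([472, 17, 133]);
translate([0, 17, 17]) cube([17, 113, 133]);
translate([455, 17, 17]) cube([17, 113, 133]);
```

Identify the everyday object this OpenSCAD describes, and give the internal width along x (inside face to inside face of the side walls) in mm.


An open box. The internal width is 438 mm.

A 472×147 base slab with four walls standing on it — an open box. The base is 472 mm wide and the walls are 17 mm thick, so the internal width is 472 − 2 × 17 = 438 mm.


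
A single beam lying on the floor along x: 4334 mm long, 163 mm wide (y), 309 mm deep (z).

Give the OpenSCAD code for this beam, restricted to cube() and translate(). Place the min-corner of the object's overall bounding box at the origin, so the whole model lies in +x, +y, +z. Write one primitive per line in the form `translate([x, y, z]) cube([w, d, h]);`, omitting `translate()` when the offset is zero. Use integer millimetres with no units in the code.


cube([4334, 163, 309]);


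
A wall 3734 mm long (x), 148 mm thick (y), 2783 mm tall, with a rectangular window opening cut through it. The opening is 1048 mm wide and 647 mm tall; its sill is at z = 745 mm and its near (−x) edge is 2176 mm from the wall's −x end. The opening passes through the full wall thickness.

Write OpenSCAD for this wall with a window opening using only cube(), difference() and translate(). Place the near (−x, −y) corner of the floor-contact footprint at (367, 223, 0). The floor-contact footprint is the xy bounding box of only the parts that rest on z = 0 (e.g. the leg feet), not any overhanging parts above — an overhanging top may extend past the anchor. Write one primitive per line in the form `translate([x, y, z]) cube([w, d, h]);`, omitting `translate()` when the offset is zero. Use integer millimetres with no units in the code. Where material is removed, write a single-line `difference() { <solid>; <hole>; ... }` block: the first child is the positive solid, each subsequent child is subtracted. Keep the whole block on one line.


difference() { translate([367, 223, 0]) cube([3734, 148, 2783]); translate([2543, 223, 745]) cube([1048, 148, 647]); }


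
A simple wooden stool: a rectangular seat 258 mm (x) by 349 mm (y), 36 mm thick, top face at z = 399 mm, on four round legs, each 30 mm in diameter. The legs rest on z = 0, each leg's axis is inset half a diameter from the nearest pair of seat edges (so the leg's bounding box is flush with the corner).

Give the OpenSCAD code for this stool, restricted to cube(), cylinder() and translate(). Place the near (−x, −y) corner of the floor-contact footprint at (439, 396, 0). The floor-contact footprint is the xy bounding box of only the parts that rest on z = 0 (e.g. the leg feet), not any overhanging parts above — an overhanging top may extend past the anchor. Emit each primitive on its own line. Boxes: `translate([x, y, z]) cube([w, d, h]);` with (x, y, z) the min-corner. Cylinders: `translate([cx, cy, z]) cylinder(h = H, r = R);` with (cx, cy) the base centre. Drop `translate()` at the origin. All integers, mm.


translate([439, 396, 363]) cube([258, 349, 36]);
translate([454, 411, 0]) cylinder(h = 363, r = 15);
translate([682, 411, 0]) cylinder(h = 363, r = 15);
translate([454, 730, 0]) cylinder(h = 363, r = 15);
translate([682, 730, 0]) cylinder(h = 363, r = 15);


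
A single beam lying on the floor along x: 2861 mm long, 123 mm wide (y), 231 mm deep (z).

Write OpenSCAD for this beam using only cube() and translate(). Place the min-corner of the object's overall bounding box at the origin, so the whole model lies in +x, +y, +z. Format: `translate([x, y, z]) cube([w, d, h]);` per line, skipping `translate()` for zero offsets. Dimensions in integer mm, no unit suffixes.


cube([2861, 123, 231]);


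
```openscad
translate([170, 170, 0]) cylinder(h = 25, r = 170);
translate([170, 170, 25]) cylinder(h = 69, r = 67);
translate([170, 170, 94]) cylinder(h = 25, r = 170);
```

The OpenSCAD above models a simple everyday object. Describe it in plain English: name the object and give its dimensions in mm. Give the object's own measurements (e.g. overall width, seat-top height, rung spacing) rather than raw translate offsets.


A spool: two coaxial disc flanges of radius 170 mm and thickness 25 mm, joined by a core cylinder of radius 67 mm and height 69 mm. The lower flange rests on z = 0 and the three cylinders share a vertical axis.


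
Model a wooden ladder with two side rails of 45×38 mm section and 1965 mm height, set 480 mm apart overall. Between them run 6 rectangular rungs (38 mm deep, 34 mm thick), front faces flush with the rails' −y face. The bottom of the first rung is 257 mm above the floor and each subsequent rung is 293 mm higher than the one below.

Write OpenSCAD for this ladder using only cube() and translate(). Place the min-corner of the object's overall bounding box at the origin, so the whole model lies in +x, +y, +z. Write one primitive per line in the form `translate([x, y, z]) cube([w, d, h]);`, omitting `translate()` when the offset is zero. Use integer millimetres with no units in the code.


cube([45, 38, 1965]);
translate([435, 0, 0]) cube([45, 38, 1965]);
translate([45, 0, 257]) cube([390, 38, 34]);
translate([45, 0, 550]) cube([390, 38, 34]);
translate([45, 0, 843]) cube([390, 38, 34]);
translate([45, 0, 1136]) cube([390, 38, 34]);
translate([45, 0, 1429]) cube([390, 38, 34]);
translate([45, 0, 1722]) cube([390, 38, 34]);


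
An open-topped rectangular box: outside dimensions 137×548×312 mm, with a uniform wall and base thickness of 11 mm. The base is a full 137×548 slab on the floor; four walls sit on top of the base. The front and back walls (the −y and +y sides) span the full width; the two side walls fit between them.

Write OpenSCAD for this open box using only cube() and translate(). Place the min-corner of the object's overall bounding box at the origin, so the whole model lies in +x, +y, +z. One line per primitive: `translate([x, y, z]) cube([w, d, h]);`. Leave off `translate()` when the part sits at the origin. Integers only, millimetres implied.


cube([137, 548, 11]);
translate([0, 0, 11]) cube([137, 11, 301]);
translate([0, 537, 11]) cube([137, 11, 301]);
translate([0, 11, 11]) cube([11, 526, 301]);
translate([126, 11, 11]) cube([11, 526, 301]);


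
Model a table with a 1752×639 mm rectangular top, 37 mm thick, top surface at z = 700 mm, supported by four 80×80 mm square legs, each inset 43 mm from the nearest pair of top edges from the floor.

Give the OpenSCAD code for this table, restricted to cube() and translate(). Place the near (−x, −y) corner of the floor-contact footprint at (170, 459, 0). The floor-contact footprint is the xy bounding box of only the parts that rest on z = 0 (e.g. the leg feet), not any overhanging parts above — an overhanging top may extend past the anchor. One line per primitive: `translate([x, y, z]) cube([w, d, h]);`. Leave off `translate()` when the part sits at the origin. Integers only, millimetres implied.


translate([127, 416, 663]) cube([1752, 639, 37]);
translate([170, 459, 0]) cube([80, 80, 663]);
translate([1756, 459, 0]) cube([80, 80, 663]);
translate([170, 932, 0]) cube([80, 80, 663]);
translate([1756, 932, 0]) cube([80, 80, 663]);


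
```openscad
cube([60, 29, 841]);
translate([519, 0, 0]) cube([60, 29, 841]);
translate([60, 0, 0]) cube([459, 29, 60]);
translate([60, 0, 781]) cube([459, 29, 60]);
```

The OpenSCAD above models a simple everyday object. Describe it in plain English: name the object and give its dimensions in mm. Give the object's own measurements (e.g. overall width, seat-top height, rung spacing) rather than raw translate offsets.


A rectangular picture frame lying in the x–z plane (depth along y). The opening is 459 mm wide (x) by 721 mm tall (z), surrounded by a border 60 mm wide on all four sides. The frame is 29 mm deep and is made of two full-height vertical stiles with two horizontal rails fitted between them.


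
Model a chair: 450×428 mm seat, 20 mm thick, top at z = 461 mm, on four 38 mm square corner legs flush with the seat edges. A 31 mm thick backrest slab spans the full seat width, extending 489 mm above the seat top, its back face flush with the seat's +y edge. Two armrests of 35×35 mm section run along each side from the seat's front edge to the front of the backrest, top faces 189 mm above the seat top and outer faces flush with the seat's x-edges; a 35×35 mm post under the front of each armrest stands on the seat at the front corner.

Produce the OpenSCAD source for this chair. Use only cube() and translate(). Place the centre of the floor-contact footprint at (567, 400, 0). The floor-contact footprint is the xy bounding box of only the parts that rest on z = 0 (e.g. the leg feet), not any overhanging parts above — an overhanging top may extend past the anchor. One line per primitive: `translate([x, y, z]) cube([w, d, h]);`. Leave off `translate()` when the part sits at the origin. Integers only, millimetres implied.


// leg_h = 461 - 20 = 441
// arm post h = 189 - 35 = 154
translate([342, 186, 441]) cube([450, 428, 20]);
translate([342, 186, 0]) cube([38, 38, 441]);
translate([754, 186, 0]) cube([38, 38, 441]);
translate([342, 576, 0]) cube([38, 38, 441]);
translate([754, 576, 0]) cube([38, 38, 441]);
translate([342, 583, 461]) cube([450, 31, 489]);
translate([342, 186, 615]) cube([35, 397, 35]);
translate([757, 186, 615]) cube([35, 397, 35]);
translate([342, 186, 461]) cube([35, 35, 154]);
translate([757, 186, 461]) cube([35, 35, 154]);


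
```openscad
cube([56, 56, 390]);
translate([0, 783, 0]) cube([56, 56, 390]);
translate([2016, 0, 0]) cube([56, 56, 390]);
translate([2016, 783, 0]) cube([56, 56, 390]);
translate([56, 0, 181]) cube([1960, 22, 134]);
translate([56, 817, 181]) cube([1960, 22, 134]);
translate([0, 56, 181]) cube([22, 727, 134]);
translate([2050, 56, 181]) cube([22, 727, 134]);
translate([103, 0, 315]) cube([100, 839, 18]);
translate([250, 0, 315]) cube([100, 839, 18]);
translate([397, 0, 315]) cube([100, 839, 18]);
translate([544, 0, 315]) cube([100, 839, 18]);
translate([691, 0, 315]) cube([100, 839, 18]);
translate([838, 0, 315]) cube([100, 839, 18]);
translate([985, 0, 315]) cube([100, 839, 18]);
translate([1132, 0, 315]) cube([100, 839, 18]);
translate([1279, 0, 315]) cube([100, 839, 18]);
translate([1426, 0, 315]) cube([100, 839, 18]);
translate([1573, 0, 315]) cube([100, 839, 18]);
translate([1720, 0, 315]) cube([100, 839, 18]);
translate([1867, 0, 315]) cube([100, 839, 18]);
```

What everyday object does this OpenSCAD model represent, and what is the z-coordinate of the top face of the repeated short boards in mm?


A bed frame. The slat-top height is 333 mm.

Four posts, four rails, and a row of slats — a bed frame. Slats sit on the rails at z = 181 + 134 = 315; with slat thickness 18, the top is 333 mm.


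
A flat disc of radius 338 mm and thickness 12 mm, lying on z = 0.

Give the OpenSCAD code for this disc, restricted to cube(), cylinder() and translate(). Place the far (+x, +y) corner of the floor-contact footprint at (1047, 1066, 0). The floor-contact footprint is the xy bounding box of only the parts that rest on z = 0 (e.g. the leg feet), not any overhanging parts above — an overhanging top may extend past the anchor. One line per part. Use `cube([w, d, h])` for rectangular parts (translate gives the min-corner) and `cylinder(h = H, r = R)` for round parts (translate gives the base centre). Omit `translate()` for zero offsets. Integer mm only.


translate([709, 728, 0]) cylinder(h = 12, r = 338);


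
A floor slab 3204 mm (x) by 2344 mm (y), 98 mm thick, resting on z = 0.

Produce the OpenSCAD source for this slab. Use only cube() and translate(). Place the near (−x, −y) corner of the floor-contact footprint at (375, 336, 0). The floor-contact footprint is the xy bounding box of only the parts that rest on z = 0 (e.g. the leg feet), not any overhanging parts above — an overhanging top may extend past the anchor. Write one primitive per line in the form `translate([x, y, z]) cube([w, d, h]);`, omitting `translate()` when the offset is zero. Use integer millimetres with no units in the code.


translate([375, 336, 0]) cube([3204, 2344, 98]);


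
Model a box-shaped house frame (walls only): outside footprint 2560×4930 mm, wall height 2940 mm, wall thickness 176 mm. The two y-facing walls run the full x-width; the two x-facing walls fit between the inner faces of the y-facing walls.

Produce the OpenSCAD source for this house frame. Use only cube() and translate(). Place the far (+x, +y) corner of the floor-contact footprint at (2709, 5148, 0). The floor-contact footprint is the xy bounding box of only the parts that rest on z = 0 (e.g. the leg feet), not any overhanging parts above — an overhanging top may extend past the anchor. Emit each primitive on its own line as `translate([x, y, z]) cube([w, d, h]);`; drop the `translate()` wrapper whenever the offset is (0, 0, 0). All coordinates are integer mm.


translate([149, 218, 0]) cube([2560, 176, 2940]);
translate([149, 4972, 0]) cube([2560, 176, 2940]);
translate([149, 394, 0]) cube([176, 4578, 2940]);
translate([2533, 394, 0]) cube([176, 4578, 2940]);


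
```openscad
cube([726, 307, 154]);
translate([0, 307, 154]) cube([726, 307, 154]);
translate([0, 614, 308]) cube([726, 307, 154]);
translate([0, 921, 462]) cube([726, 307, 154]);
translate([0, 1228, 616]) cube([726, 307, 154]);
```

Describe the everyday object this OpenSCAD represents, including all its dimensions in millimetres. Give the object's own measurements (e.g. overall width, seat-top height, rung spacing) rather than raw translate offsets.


A straight staircase of 5 solid steps. Each step is 726 mm wide (x), 307 mm deep (y, the going) and 154 mm tall (the rise). The first step rests on the floor; each subsequent step sits one going further in +y and one rise higher in +z, directly behind and above the previous step with no overlap.


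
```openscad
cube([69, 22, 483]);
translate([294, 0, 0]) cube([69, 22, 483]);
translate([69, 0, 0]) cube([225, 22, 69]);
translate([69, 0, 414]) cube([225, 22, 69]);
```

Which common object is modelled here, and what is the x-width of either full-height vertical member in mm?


A picture frame. The border width is 69 mm.

Four thin pieces enclosing a rectangular opening — a picture frame. The two full-height stiles are 483 mm tall; the top rail sits at z = 414 and is 69 mm tall, so the border above the opening is 483 − 414 = 69 mm, matching the stile x-width.


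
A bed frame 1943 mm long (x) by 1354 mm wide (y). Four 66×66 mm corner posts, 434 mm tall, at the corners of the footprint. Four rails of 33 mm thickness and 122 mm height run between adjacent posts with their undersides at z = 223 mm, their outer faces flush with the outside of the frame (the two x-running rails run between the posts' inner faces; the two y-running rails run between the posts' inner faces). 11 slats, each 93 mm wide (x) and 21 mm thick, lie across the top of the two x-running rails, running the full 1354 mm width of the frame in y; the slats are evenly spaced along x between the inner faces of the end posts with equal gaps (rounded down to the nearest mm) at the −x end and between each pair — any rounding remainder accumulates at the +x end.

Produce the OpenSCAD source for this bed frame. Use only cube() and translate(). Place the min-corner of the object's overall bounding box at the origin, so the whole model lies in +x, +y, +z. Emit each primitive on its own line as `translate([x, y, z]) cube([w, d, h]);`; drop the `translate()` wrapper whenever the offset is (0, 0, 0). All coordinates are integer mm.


// slat z = rail_z + rail_h = 223 + 122 = 345
// slat gap = ⌊(1811 − 11·93) / 12⌋ = 65
cube([66, 66, 434]);
translate([0, 1288, 0]) cube([66, 66, 434]);
translate([1877, 0, 0]) cube([66, 66, 434]);
translate([1877, 1288, 0]) cube([66, 66, 434]);
translate([66, 0, 223]) cube([1811, 33, 122]);
translate([66, 1321, 223]) cube([1811, 33, 122]);
translate([0, 66, 223]) cube([33, 1222, 122]);
translate([1910, 66, 223]) cube([33, 1222, 122]);
translate([131, 0, 345]) cube([93, 1354, 21]);
translate([289, 0, 345]) cube([93, 1354, 21]);
translate([447, 0, 345]) cube([93, 1354, 21]);
translate([605, 0, 345]) cube([93, 1354, 21]);
translate([763, 0, 345]) cube([93, 1354, 21]);
translate([921, 0, 345]) cube([93, 1354, 21]);
translate([1079, 0, 345]) cube([93, 1354, 21]);
translate([1237, 0, 345]) cube([93, 1354, 21]);
translate([1395, 0, 345]) cube([93, 1354, 21]);
translate([1553, 0, 345]) cube([93, 1354, 21]);
translate([1711, 0, 345]) cube([93, 1354, 21]);


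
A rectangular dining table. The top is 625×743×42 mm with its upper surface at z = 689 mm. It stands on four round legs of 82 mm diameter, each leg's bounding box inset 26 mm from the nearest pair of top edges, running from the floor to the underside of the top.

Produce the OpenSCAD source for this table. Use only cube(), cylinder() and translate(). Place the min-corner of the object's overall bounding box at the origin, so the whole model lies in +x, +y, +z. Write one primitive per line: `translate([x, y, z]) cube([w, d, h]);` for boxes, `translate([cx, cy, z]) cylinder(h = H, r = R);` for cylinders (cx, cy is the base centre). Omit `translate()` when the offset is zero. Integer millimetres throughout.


translate([0, 0, 647]) cube([625, 743, 42]);
translate([67, 67, 0]) cylinder(h = 647, r = 41);
translate([558, 67, 0]) cylinder(h = 647, r = 41);
translate([67, 676, 0]) cylinder(h = 647, r = 41);
translate([558, 676, 0]) cylinder(h = 647, r = 41);


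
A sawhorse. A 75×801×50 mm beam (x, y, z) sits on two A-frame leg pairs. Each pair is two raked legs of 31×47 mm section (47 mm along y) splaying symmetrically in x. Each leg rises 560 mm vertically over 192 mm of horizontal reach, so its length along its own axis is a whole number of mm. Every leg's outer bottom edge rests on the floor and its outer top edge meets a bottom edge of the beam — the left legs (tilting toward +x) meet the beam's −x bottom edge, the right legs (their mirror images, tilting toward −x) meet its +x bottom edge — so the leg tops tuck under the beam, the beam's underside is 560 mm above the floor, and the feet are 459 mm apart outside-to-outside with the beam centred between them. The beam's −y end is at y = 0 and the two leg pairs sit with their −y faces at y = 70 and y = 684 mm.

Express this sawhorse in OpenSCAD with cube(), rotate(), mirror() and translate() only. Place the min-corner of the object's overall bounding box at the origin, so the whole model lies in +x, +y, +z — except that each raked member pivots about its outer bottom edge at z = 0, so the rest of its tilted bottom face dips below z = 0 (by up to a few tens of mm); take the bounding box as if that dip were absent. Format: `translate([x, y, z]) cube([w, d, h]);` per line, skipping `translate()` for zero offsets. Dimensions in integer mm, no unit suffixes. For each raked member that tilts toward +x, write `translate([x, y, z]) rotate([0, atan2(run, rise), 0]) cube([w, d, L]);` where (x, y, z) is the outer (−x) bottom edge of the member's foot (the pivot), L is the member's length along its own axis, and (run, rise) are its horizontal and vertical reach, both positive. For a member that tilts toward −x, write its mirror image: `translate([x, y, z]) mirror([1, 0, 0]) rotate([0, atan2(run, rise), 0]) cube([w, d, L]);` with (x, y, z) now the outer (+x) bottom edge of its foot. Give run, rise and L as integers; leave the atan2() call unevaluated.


translate([192, 0, 560]) cube([75, 801, 50]);
translate([0, 70, 0]) rotate([0, atan2(192, 560), 0]) cube([31, 47, 592]);
translate([459, 70, 0]) mirror([1, 0, 0]) rotate([0, atan2(192, 560), 0]) cube([31, 47, 592]);
translate([0, 684, 0]) rotate([0, atan2(192, 560), 0]) cube([31, 47, 592]);
translate([459, 684, 0]) mirror([1, 0, 0]) rotate([0, atan2(192, 560), 0]) cube([31, 47, 592]);


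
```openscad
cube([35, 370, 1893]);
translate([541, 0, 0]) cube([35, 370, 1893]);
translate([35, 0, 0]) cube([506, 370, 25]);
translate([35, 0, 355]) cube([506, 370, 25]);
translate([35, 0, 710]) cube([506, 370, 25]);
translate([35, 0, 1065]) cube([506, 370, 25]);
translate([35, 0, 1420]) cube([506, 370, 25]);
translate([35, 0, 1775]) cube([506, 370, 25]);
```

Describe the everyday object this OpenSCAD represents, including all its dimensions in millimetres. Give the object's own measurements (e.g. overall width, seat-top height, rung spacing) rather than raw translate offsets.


An open bookshelf. Two side panels, each 35 mm thick, 370 mm deep and 1893 mm tall, stand 576 mm apart (outside-to-outside). Between them sit 6 shelves, each 25 mm thick and 370 mm deep, spanning the full gap between the sides. The bottom shelf rests on the floor (its underside at z = 0) and the clear gap between one shelf's top and the next shelf's underside is 330 mm.
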